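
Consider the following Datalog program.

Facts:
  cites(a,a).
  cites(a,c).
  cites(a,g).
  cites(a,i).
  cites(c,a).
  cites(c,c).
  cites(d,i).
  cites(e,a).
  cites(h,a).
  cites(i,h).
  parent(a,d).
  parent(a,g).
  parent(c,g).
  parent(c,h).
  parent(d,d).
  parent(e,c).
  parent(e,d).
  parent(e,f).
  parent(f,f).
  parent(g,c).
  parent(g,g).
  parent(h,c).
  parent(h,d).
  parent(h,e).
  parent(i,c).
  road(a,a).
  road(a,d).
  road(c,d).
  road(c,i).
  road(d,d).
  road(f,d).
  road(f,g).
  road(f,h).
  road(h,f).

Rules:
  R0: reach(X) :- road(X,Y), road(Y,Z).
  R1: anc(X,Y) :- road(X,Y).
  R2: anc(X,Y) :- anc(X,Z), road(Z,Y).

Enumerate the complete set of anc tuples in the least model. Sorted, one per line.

round 1: derive anc(a,a) via R1 from road(a,a)
round 1: derive anc(a,d) via R1 from road(a,d)
round 1: derive anc(c,d) via R1 from road(c,d)
round 1: derive anc(c,i) via R1 from road(c,i)
round 1: derive anc(d,d) via R1 from road(d,d)
round 1: derive anc(f,d) via R1 from road(f,d)
round 1: derive anc(f,g) via R1 from road(f,g)
round 1: derive anc(f,h) via R1 from road(f,h)
round 1: derive anc(h,f) via R1 from road(h,f)
round 2: derive anc(f,f) via R2 from anc(f,h), road(h,f)
round 2: derive anc(h,d) via R2 from anc(h,f), road(f,d)
round 2: derive anc(h,g) via R2 from anc(h,f), road(f,g)
round 2: derive anc(h,h) via R2 from anc(h,f), road(f,h)

anc(a,a)
anc(a,d)
anc(c,d)
anc(c,i)
anc(d,d)
anc(f,d)
anc(f,f)
anc(f,g)
anc(f,h)
anc(h,d)
anc(h,f)
anc(h,g)
anc(h,h)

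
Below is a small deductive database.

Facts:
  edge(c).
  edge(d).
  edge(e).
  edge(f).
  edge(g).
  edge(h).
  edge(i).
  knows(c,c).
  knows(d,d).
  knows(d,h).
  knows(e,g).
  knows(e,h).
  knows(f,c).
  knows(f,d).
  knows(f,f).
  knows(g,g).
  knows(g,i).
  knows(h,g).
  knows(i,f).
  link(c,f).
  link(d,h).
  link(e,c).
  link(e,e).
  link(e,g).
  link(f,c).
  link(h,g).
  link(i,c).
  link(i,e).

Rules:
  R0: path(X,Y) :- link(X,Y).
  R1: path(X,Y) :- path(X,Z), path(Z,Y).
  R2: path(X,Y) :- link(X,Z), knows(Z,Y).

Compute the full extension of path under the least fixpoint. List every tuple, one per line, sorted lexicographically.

path(c,c)
path(c,d)
path(c,e)
path(c,f)
path(c,g)
path(c,h)
path(c,i)
path(d,c)
path(d,d)
path(d,e)
path(d,f)
path(d,g)
path(d,h)
path(d,i)
path(e,c)
path(e,d)
path(e,e)
path(e,f)
path(e,g)
path(e,h)
path(e,i)
path(f,c)
path(f,d)
path(f,e)
path(f,f)
path(f,g)
path(f,h)
path(f,i)
path(h,c)
path(h,d)
path(h,e)
path(h,f)
path(h,g)
path(h,h)
path(h,i)
path(i,c)
path(i,d)
path(i,e)
path(i,f)
path(i,g)
path(i,h)
path(i,i)

round 1: derive path(c,f) via R0 from link(c,f)
round 1: derive path(d,h) via R0 from link(d,h)
round 1: derive path(e,c) via R0 from link(e,c)
round 1: derive path(e,e) via R0 from link(e,e)
round 1: derive path(e,g) via R0 from link(e,g)
round 1: derive path(f,c) via R0 from link(f,c)
round 1: derive path(h,g) via R0 from link(h,g)
round 1: derive path(i,c) via R0 from link(i,c)
round 1: derive path(i,e) via R0 from link(i,e)
round 1: derive path(c,c) via R2 from link(c,f), knows(f,c)
round 1: derive path(c,d) via R2 from link(c,f), knows(f,d)
round 1: derive path(d,g) via R2 from link(d,h), knows(h,g)
round 1: derive path(e,h) via R2 from link(e,e), knows(e,h)
round 1: derive path(e,i) via R2 from link(e,g), knows(g,i)
round 1: derive path(h,i) via R2 from link(h,g), knows(g,i)
round 1: derive path(i,g) via R2 from link(i,e), knows(e,g)
round 1: derive path(i,h) via R2 from link(i,e), knows(e,h)
round 2: derive path(c,g) via R1 from path(c,d), path(d,g)
round 2: derive path(c,h) via R1 from path(c,d), path(d,h)
round 2: derive path(d,i) via R1 from path(d,h), path(h,i)
round 2: derive path(e,d) via R1 from path(e,c), path(c,d)
round 2: derive path(e,f) via R1 from path(e,c), path(c,f)
round 2: derive path(f,d) via R1 from path(f,c), path(c,d)
round 2: derive path(f,f) via R1 from path(f,c), path(c,f)
round 2: derive path(h,c) via R1 from path(h,i), path(i,c)
round 2: derive path(h,e) via R1 from path(h,i), path(i,e)
round 2: derive path(h,h) via R1 from path(h,i), path(i,h)
round 2: derive path(i,d) via R1 from path(i,c), path(c,d)
round 2: derive path(i,f) via R1 from path(i,c), path(c,f)
round 2: derive path(i,i) via R1 from path(i,e), path(e,i)
round 3: derive path(c,e) via R1 from path(c,h), path(h,e)
round 3: derive path(c,i) via R1 from path(c,d), path(d,i)
round 3: derive path(d,c) via R1 from path(d,h), path(h,c)
round 3: derive path(d,d) via R1 from path(d,i), path(i,d)
round 3: derive path(d,e) via R1 from path(d,h), path(h,e)
round 3: derive path(d,f) via R1 from path(d,i), path(i,f)
round 3: derive path(f,g) via R1 from path(f,c), path(c,g)
round 3: derive path(f,h) via R1 from path(f,c), path(c,h)
round 3: derive path(f,i) via R1 from path(f,d), path(d,i)
round 3: derive path(h,d) via R1 from path(h,c), path(c,d)
round 3: derive path(h,f) via R1 from path(h,c), path(c,f)
round 4: derive path(f,e) via R1 from path(f,c), path(c,e)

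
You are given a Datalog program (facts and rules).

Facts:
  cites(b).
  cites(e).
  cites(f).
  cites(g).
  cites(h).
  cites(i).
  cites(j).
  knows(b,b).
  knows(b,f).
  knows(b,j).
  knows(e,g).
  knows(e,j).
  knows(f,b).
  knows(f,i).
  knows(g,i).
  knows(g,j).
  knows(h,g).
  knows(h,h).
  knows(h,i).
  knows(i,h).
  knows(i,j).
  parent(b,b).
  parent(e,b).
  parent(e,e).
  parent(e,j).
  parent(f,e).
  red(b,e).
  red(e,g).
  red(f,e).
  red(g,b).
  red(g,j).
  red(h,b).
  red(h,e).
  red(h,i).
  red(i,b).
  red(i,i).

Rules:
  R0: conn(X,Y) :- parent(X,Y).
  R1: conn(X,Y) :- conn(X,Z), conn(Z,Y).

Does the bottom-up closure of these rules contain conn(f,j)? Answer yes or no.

round 1: derive conn(b,b) via R0 from parent(b,b)
round 1: derive conn(e,b) via R0 from parent(e,b)
round 1: derive conn(e,e) via R0 from parent(e,e)
round 1: derive conn(e,j) via R0 from parent(e,j)
round 1: derive conn(f,e) via R0 from parent(f,e)
round 2: derive conn(f,b) via R1 from conn(f,e), conn(e,b)
round 2: derive conn(f,j) via R1 from conn(f,e), conn(e,j)

yes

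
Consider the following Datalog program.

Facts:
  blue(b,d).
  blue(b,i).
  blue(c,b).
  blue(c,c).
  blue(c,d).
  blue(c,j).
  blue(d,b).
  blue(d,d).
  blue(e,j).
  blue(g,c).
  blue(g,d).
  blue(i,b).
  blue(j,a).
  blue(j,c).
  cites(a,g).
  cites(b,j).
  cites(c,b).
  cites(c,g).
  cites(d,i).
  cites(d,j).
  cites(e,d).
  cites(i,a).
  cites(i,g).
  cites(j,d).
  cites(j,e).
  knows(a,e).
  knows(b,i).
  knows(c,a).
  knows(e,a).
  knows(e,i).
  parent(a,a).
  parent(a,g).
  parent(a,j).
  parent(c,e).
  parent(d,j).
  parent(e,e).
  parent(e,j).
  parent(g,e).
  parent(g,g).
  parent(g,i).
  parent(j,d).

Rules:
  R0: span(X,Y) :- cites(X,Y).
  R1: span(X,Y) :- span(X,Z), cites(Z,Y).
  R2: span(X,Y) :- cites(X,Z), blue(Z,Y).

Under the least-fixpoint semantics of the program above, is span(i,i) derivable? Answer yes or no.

round 1: derive span(a,g) via R0 from cites(a,g)
round 1: derive span(b,j) via R0 from cites(b,j)
round 1: derive span(c,b) via R0 from cites(c,b)
round 1: derive span(c,g) via R0 from cites(c,g)
round 1: derive span(d,i) via R0 from cites(d,i)
round 1: derive span(d,j) via R0 from cites(d,j)
round 1: derive span(e,d) via R0 from cites(e,d)
round 1: derive span(i,a) via R0 from cites(i,a)
round 1: derive span(i,g) via R0 from cites(i,g)
round 1: derive span(j,d) via R0 from cites(j,d)
round 1: derive span(j,e) via R0 from cites(j,e)
round 1: derive span(a,c) via R2 from cites(a,g), blue(g,c)
round 1: derive span(a,d) via R2 from cites(a,g), blue(g,d)
round 1: derive span(b,a) via R2 from cites(b,j), blue(j,a)
round 1: derive span(b,c) via R2 from cites(b,j), blue(j,c)
round 1: derive span(c,c) via R2 from cites(c,g), blue(g,c)
round 1: derive span(c,d) via R2 from cites(c,b), blue(b,d)
round 1: derive span(c,i) via R2 from cites(c,b), blue(b,i)
round 1: derive span(d,a) via R2 from cites(d,j), blue(j,a)
round 1: derive span(d,b) via R2 from cites(d,i), blue(i,b)
round 1: derive span(d,c) via R2 from cites(d,j), blue(j,c)
round 1: derive span(e,b) via R2 from cites(e,d), blue(d,b)
round 1: derive span(i,c) via R2 from cites(i,g), blue(g,c)
round 1: derive span(i,d) via R2 from cites(i,g), blue(g,d)
round 1: derive span(j,b) via R2 from cites(j,d), blue(d,b)
round 1: derive span(j,j) via R2 from cites(j,e), blue(e,j)
round 2: derive span(a,b) via R1 from span(a,c), cites(c,b)
round 2: derive span(a,i) via R1 from span(a,d), cites(d,i)
round 2: derive span(a,j) via R1 from span(a,d), cites(d,j)
round 2: derive span(b,b) via R1 from span(b,c), cites(c,b)
round 2: derive span(b,d) via R1 from span(b,j), cites(j,d)
round 2: derive span(b,e) via R1 from span(b,j), cites(j,e)
round 2: derive span(b,g) via R1 from span(b,a), cites(a,g)
round 2: derive span(c,a) via R1 from span(c,i), cites(i,a)
round 2: derive span(c,j) via R1 from span(c,b), cites(b,j)
round 2: derive span(d,d) via R1 from span(d,j), cites(j,d)
round 2: derive span(d,e) via R1 from span(d,j), cites(j,e)
round 2: derive span(d,g) via R1 from span(d,a), cites(a,g)
round 2: derive span(e,i) via R1 from span(e,d), cites(d,i)
round 2: derive span(e,j) via R1 from span(e,b), cites(b,j)
round 2: derive span(i,b) via R1 from span(i,c), cites(c,b)
round 2: derive span(i,i) via R1 from span(i,d), cites(d,i)
round 2: derive span(i,j) via R1 from span(i,d), cites(d,j)
round 2: derive span(j,i) via R1 from span(j,d), cites(d,i)
round 3: derive span(a,a) via R1 from span(a,i), cites(i,a)
round 3: derive span(a,e) via R1 from span(a,j), cites(j,e)
round 3: derive span(b,i) via R1 from span(b,d), cites(d,i)
round 3: derive span(c,e) via R1 from span(c,j), cites(j,e)
round 3: derive span(e,a) via R1 from span(e,i), cites(i,a)
round 3: derive span(e,e) via R1 from span(e,j), cites(j,e)
round 3: derive span(e,g) via R1 from span(e,i), cites(i,g)
round 3: derive span(i,e) via R1 from span(i,j), cites(j,e)
round 3: derive span(j,a) via R1 from span(j,i), cites(i,a)
round 3: derive span(j,g) via R1 from span(j,i), cites(i,g)

yes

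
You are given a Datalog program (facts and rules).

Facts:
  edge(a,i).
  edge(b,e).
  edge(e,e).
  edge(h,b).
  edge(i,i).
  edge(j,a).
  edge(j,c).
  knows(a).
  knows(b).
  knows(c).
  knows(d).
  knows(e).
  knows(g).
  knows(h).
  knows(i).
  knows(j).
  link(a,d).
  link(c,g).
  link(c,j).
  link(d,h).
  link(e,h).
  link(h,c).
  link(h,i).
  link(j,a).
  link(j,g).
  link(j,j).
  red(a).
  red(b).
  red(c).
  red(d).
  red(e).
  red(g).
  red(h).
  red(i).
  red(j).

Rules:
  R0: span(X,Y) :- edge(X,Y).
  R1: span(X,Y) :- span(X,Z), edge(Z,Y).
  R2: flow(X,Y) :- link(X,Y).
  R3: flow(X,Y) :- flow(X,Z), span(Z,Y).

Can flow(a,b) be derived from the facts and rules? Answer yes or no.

no

round 1: derive span(a,i) via R0 from edge(a,i)
round 1: derive span(b,e) via R0 from edge(b,e)
round 1: derive span(e,e) via R0 from edge(e,e)
round 1: derive span(h,b) via R0 from edge(h,b)
round 1: derive span(i,i) via R0 from edge(i,i)
round 1: derive span(j,a) via R0 from edge(j,a)
round 1: derive span(j,c) via R0 from edge(j,c)
round 1: derive flow(a,d) via R2 from link(a,d)
round 1: derive flow(c,g) via R2 from link(c,g)
round 1: derive flow(c,j) via R2 from link(c,j)
round 1: derive flow(d,h) via R2 from link(d,h)
round 1: derive flow(e,h) via R2 from link(e,h)
round 1: derive flow(h,c) via R2 from link(h,c)
round 1: derive flow(h,i) via R2 from link(h,i)
round 1: derive flow(j,a) via R2 from link(j,a)
round 1: derive flow(j,g) via R2 from link(j,g)
round 1: derive flow(j,j) via R2 from link(j,j)
round 2: derive span(h,e) via R1 from span(h,b), edge(b,e)
round 2: derive span(j,i) via R1 from span(j,a), edge(a,i)
round 2: derive flow(c,a) via R3 from flow(c,j), span(j,a)
round 2: derive flow(c,c) via R3 from flow(c,j), span(j,c)
round 2: derive flow(d,b) via R3 from flow(d,h), span(h,b)
round 2: derive flow(e,b) via R3 from flow(e,h), span(h,b)
round 2: derive flow(j,c) via R3 from flow(j,j), span(j,c)
round 2: derive flow(j,i) via R3 from flow(j,a), span(a,i)
round 3: derive flow(c,i) via R3 from flow(c,a), span(a,i)
round 3: derive flow(d,e) via R3 from flow(d,b), span(b,e)
round 3: derive flow(e,e) via R3 from flow(e,b), span(b,e)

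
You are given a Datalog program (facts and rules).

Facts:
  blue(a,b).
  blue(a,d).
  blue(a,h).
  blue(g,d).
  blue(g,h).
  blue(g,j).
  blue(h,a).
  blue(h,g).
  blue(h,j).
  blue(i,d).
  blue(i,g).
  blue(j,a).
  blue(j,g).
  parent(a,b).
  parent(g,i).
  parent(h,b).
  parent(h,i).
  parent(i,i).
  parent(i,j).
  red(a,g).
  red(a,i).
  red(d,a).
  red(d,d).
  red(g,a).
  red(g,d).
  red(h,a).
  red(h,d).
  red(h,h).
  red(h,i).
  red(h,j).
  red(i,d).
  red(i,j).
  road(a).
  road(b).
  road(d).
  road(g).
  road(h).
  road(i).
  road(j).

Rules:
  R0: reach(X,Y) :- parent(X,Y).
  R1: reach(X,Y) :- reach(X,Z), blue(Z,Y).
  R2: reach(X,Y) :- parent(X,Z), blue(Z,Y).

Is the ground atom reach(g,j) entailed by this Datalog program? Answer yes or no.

yes

round 1: derive reach(a,b) via R0 from parent(a,b)
round 1: derive reach(g,i) via R0 from parent(g,i)
round 1: derive reach(h,b) via R0 from parent(h,b)
round 1: derive reach(h,i) via R0 from parent(h,i)
round 1: derive reach(i,i) via R0 from parent(i,i)
round 1: derive reach(i,j) via R0 from parent(i,j)
round 1: derive reach(g,d) via R2 from parent(g,i), blue(i,d)
round 1: derive reach(g,g) via R2 from parent(g,i), blue(i,g)
round 1: derive reach(h,d) via R2 from parent(h,i), blue(i,d)
round 1: derive reach(h,g) via R2 from parent(h,i), blue(i,g)
round 1: derive reach(i,a) via R2 from parent(i,j), blue(j,a)
round 1: derive reach(i,d) via R2 from parent(i,i), blue(i,d)
round 1: derive reach(i,g) via R2 from parent(i,i), blue(i,g)
round 2: derive reach(g,h) via R1 from reach(g,g), blue(g,h)
round 2: derive reach(g,j) via R1 from reach(g,g), blue(g,j)
round 2: derive reach(h,h) via R1 from reach(h,g), blue(g,h)
round 2: derive reach(h,j) via R1 from reach(h,g), blue(g,j)
round 2: derive reach(i,b) via R1 from reach(i,a), blue(a,b)
round 2: derive reach(i,h) via R1 from reach(i,a), blue(a,h)
round 3: derive reach(g,a) via R1 from reach(g,h), blue(h,a)
round 3: derive reach(h,a) via R1 from reach(h,h), blue(h,a)
round 4: derive reach(g,b) via R1 from reach(g,a), blue(a,b)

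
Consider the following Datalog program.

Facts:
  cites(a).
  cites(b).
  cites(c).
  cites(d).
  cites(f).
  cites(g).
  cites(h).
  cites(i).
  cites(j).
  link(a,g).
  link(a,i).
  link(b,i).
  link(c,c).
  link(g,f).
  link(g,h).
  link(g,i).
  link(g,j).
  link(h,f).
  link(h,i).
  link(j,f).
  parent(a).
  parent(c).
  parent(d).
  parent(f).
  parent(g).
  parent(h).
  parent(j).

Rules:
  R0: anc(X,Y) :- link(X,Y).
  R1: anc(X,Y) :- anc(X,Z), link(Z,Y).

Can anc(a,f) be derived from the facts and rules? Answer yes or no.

round 1: derive anc(a,g) via R0 from link(a,g)
round 1: derive anc(a,i) via R0 from link(a,i)
round 1: derive anc(b,i) via R0 from link(b,i)
round 1: derive anc(c,c) via R0 from link(c,c)
round 1: derive anc(g,f) via R0 from link(g,f)
round 1: derive anc(g,h) via R0 from link(g,h)
round 1: derive anc(g,i) via R0 from link(g,i)
round 1: derive anc(g,j) via R0 from link(g,j)
round 1: derive anc(h,f) via R0 from link(h,f)
round 1: derive anc(h,i) via R0 from link(h,i)
round 1: derive anc(j,f) via R0 from link(j,f)
round 2: derive anc(a,f) via R1 from anc(a,g), link(g,f)
round 2: derive anc(a,h) via R1 from anc(a,g), link(g,h)
round 2: derive anc(a,j) via R1 from anc(a,g), link(g,j)

yes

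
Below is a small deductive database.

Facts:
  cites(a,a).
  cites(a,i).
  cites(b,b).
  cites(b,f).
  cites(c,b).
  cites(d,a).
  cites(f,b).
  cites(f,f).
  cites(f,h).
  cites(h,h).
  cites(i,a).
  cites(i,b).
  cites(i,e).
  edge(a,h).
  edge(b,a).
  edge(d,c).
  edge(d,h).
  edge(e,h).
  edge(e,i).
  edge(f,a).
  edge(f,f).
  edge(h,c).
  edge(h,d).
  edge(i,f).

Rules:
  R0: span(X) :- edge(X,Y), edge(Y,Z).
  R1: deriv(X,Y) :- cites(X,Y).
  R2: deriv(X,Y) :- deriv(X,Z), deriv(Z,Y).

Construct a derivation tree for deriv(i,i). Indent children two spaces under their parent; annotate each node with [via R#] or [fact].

deriv(i,i)  [via R2]
  deriv(i,a)  [via R1]
    cites(i,a)  [fact]
  deriv(a,i)  [via R1]
    cites(a,i)  [fact]

round 1: derive deriv(a,a) via R1 from cites(a,a)
round 1: derive deriv(a,i) via R1 from cites(a,i)
round 1: derive deriv(b,b) via R1 from cites(b,b)
round 1: derive deriv(b,f) via R1 from cites(b,f)
round 1: derive deriv(c,b) via R1 from cites(c,b)
round 1: derive deriv(d,a) via R1 from cites(d,a)
round 1: derive deriv(f,b) via R1 from cites(f,b)
round 1: derive deriv(f,f) via R1 from cites(f,f)
round 1: derive deriv(f,h) via R1 from cites(f,h)
round 1: derive deriv(h,h) via R1 from cites(h,h)
round 1: derive deriv(i,a) via R1 from cites(i,a)
round 1: derive deriv(i,b) via R1 from cites(i,b)
round 1: derive deriv(i,e) via R1 from cites(i,e)
round 2: derive deriv(a,b) via R2 from deriv(a,i), deriv(i,b)
round 2: derive deriv(a,e) via R2 from deriv(a,i), deriv(i,e)
round 2: derive deriv(b,h) via R2 from deriv(b,f), deriv(f,h)
round 2: derive deriv(c,f) via R2 from deriv(c,b), deriv(b,f)
round 2: derive deriv(d,i) via R2 from deriv(d,a), deriv(a,i)
round 2: derive deriv(i,f) via R2 from deriv(i,b), deriv(b,f)
round 2: derive deriv(i,i) via R2 from deriv(i,a), deriv(a,i)
round 3: derive deriv(a,f) via R2 from deriv(a,b), deriv(b,f)
round 3: derive deriv(a,h) via R2 from deriv(a,b), deriv(b,h)
round 3: derive deriv(c,h) via R2 from deriv(c,b), deriv(b,h)
round 3: derive deriv(d,b) via R2 from deriv(d,a), deriv(a,b)
round 3: derive deriv(d,e) via R2 from deriv(d,a), deriv(a,e)
round 3: derive deriv(d,f) via R2 from deriv(d,i), deriv(i,f)
round 3: derive deriv(i,h) via R2 from deriv(i,b), deriv(b,h)
round 4: derive deriv(d,h) via R2 from deriv(d,a), deriv(a,h)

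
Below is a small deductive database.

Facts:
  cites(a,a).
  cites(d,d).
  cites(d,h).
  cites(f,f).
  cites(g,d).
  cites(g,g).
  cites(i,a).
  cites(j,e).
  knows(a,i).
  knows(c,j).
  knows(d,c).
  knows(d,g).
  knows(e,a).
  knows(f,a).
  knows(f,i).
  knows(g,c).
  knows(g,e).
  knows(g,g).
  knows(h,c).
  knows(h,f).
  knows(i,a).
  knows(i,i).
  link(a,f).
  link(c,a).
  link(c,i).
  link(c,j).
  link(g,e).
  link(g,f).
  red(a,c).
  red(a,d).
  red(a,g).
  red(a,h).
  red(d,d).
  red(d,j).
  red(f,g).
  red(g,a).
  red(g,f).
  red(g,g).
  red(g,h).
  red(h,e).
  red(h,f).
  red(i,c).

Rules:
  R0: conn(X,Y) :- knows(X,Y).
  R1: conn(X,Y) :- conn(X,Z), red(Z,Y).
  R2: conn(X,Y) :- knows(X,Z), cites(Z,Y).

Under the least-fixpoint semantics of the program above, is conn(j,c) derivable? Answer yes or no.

round 1: derive conn(a,i) via R0 from knows(a,i)
round 1: derive conn(c,j) via R0 from knows(c,j)
round 1: derive conn(d,c) via R0 from knows(d,c)
round 1: derive conn(d,g) via R0 from knows(d,g)
round 1: derive conn(e,a) via R0 from knows(e,a)
round 1: derive conn(f,a) via R0 from knows(f,a)
round 1: derive conn(f,i) via R0 from knows(f,i)
round 1: derive conn(g,c) via R0 from knows(g,c)
round 1: derive conn(g,e) via R0 from knows(g,e)
round 1: derive conn(g,g) via R0 from knows(g,g)
round 1: derive conn(h,c) via R0 from knows(h,c)
round 1: derive conn(h,f) via R0 from knows(h,f)
round 1: derive conn(i,a) via R0 from knows(i,a)
round 1: derive conn(i,i) via R0 from knows(i,i)
round 1: derive conn(a,a) via R2 from knows(a,i), cites(i,a)
round 1: derive conn(c,e) via R2 from knows(c,j), cites(j,e)
round 1: derive conn(d,d) via R2 from knows(d,g), cites(g,d)
round 1: derive conn(g,d) via R2 from knows(g,g), cites(g,d)
round 2: derive conn(a,c) via R1 from conn(a,a), red(a,c)
round 2: derive conn(a,d) via R1 from conn(a,a), red(a,d)
round 2: derive conn(a,g) via R1 from conn(a,a), red(a,g)
round 2: derive conn(a,h) via R1 from conn(a,a), red(a,h)
round 2: derive conn(d,a) via R1 from conn(d,g), red(g,a)
round 2: derive conn(d,f) via R1 from conn(d,g), red(g,f)
round 2: derive conn(d,h) via R1 from conn(d,g), red(g,h)
round 2: derive conn(d,j) via R1 from conn(d,d), red(d,j)
round 2: derive conn(e,c) via R1 from conn(e,a), red(a,c)
round 2: derive conn(e,d) via R1 from conn(e,a), red(a,d)
round 2: derive conn(e,g) via R1 from conn(e,a), red(a,g)
round 2: derive conn(e,h) via R1 from conn(e,a), red(a,h)
round 2: derive conn(f,c) via R1 from conn(f,a), red(a,c)
round 2: derive conn(f,d) via R1 from conn(f,a), red(a,d)
round 2: derive conn(f,g) via R1 from conn(f,a), red(a,g)
round 2: derive conn(f,h) via R1 from conn(f,a), red(a,h)
round 2: derive conn(g,a) via R1 from conn(g,g), red(g,a)
round 2: derive conn(g,f) via R1 from conn(g,g), red(g,f)
round 2: derive conn(g,h) via R1 from conn(g,g), red(g,h)
round 2: derive conn(g,j) via R1 from conn(g,d), red(d,j)
round 2: derive conn(h,g) via R1 from conn(h,f), red(f,g)
round 2: derive conn(i,c) via R1 from conn(i,a), red(a,c)
round 2: derive conn(i,d) via R1 from conn(i,a), red(a,d)
round 2: derive conn(i,g) via R1 from conn(i,a), red(a,g)
round 2: derive conn(i,h) via R1 from conn(i,a), red(a,h)
round 3: derive conn(a,e) via R1 from conn(a,h), red(h,e)
round 3: derive conn(a,f) via R1 from conn(a,g), red(g,f)
round 3: derive conn(a,j) via R1 from conn(a,d), red(d,j)
round 3: derive conn(d,e) via R1 from conn(d,h), red(h,e)
round 3: derive conn(e,e) via R1 from conn(e,h), red(h,e)
round 3: derive conn(e,f) via R1 from conn(e,g), red(g,f)
round 3: derive conn(e,j) via R1 from conn(e,d), red(d,j)
round 3: derive conn(f,e) via R1 from conn(f,h), red(h,e)
round 3: derive conn(f,f) via R1 from conn(f,g), red(g,f)
round 3: derive conn(f,j) via R1 from conn(f,d), red(d,j)
round 3: derive conn(h,a) via R1 from conn(h,g), red(g,a)
round 3: derive conn(h,h) via R1 from conn(h,g), red(g,h)
round 3: derive conn(i,e) via R1 from conn(i,h), red(h,e)
round 3: derive conn(i,f) via R1 from conn(i,g), red(g,f)
round 3: derive conn(i,j) via R1 from conn(i,d), red(d,j)
round 4: derive conn(h,d) via R1 from conn(h,a), red(a,d)
round 4: derive conn(h,e) via R1 from conn(h,h), red(h,e)
round 5: derive conn(h,j) via R1 from conn(h,d), red(d,j)

no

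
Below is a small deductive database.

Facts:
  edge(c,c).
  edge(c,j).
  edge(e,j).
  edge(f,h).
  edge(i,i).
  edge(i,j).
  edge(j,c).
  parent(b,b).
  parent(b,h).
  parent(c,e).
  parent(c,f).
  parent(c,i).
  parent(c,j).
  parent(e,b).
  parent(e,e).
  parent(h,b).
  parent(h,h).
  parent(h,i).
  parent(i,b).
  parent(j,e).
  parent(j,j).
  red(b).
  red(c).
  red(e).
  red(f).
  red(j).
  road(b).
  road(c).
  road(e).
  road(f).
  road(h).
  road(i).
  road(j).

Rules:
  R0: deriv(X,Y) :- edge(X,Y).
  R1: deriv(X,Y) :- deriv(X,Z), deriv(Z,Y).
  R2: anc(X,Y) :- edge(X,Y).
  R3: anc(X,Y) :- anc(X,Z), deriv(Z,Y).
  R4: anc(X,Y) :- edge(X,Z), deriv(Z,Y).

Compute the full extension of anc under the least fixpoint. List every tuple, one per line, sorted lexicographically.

anc(c,c)
anc(c,j)
anc(e,c)
anc(e,j)
anc(f,h)
anc(i,c)
anc(i,i)
anc(i,j)
anc(j,c)
anc(j,j)

round 1: derive deriv(c,c) via R0 from edge(c,c)
round 1: derive deriv(c,j) via R0 from edge(c,j)
round 1: derive deriv(e,j) via R0 from edge(e,j)
round 1: derive deriv(f,h) via R0 from edge(f,h)
round 1: derive deriv(i,i) via R0 from edge(i,i)
round 1: derive deriv(i,j) via R0 from edge(i,j)
round 1: derive deriv(j,c) via R0 from edge(j,c)
round 1: derive anc(c,c) via R2 from edge(c,c)
round 1: derive anc(c,j) via R2 from edge(c,j)
round 1: derive anc(e,j) via R2 from edge(e,j)
round 1: derive anc(f,h) via R2 from edge(f,h)
round 1: derive anc(i,i) via R2 from edge(i,i)
round 1: derive anc(i,j) via R2 from edge(i,j)
round 1: derive anc(j,c) via R2 from edge(j,c)
round 2: derive deriv(e,c) via R1 from deriv(e,j), deriv(j,c)
round 2: derive deriv(i,c) via R1 from deriv(i,j), deriv(j,c)
round 2: derive deriv(j,j) via R1 from deriv(j,c), deriv(c,j)
round 2: derive anc(e,c) via R3 from anc(e,j), deriv(j,c)
round 2: derive anc(i,c) via R3 from anc(i,j), deriv(j,c)
round 2: derive anc(j,j) via R3 from anc(j,c), deriv(c,j)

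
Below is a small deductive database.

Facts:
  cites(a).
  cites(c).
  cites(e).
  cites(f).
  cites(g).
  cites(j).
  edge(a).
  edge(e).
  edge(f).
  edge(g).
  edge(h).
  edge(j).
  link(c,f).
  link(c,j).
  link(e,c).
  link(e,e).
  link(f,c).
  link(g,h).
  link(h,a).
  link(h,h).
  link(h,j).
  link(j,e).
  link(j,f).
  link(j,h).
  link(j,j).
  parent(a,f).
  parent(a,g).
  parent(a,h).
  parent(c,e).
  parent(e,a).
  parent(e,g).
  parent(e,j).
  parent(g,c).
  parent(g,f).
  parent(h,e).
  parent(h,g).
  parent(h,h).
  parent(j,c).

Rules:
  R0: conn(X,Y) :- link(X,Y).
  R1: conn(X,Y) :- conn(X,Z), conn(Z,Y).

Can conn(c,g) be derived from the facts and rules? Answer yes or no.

no

round 1: derive conn(c,f) via R0 from link(c,f)
round 1: derive conn(c,j) via R0 from link(c,j)
round 1: derive conn(e,c) via R0 from link(e,c)
round 1: derive conn(e,e) via R0 from link(e,e)
round 1: derive conn(f,c) via R0 from link(f,c)
round 1: derive conn(g,h) via R0 from link(g,h)
round 1: derive conn(h,a) via R0 from link(h,a)
round 1: derive conn(h,h) via R0 from link(h,h)
round 1: derive conn(h,j) via R0 from link(h,j)
round 1: derive conn(j,e) via R0 from link(j,e)
round 1: derive conn(j,f) via R0 from link(j,f)
round 1: derive conn(j,h) via R0 from link(j,h)
round 1: derive conn(j,j) via R0 from link(j,j)
round 2: derive conn(c,c) via R1 from conn(c,f), conn(f,c)
round 2: derive conn(c,e) via R1 from conn(c,j), conn(j,e)
round 2: derive conn(c,h) via R1 from conn(c,j), conn(j,h)
round 2: derive conn(e,f) via R1 from conn(e,c), conn(c,f)
round 2: derive conn(e,j) via R1 from conn(e,c), conn(c,j)
round 2: derive conn(f,f) via R1 from conn(f,c), conn(c,f)
round 2: derive conn(f,j) via R1 from conn(f,c), conn(c,j)
round 2: derive conn(g,a) via R1 from conn(g,h), conn(h,a)
round 2: derive conn(g,j) via R1 from conn(g,h), conn(h,j)
round 2: derive conn(h,e) via R1 from conn(h,j), conn(j,e)
round 2: derive conn(h,f) via R1 from conn(h,j), conn(j,f)
round 2: derive conn(j,a) via R1 from conn(j,h), conn(h,a)
round 2: derive conn(j,c) via R1 from conn(j,e), conn(e,c)
round 3: derive conn(c,a) via R1 from conn(c,h), conn(h,a)
round 3: derive conn(e,a) via R1 from conn(e,j), conn(j,a)
round 3: derive conn(e,h) via R1 from conn(e,c), conn(c,h)
round 3: derive conn(f,a) via R1 from conn(f,j), conn(j,a)
round 3: derive conn(f,e) via R1 from conn(f,c), conn(c,e)
round 3: derive conn(f,h) via R1 from conn(f,c), conn(c,h)
round 3: derive conn(g,c) via R1 from conn(g,j), conn(j,c)
round 3: derive conn(g,e) via R1 from conn(g,h), conn(h,e)
round 3: derive conn(g,f) via R1 from conn(g,h), conn(h,f)
round 3: derive conn(h,c) via R1 from conn(h,e), conn(e,c)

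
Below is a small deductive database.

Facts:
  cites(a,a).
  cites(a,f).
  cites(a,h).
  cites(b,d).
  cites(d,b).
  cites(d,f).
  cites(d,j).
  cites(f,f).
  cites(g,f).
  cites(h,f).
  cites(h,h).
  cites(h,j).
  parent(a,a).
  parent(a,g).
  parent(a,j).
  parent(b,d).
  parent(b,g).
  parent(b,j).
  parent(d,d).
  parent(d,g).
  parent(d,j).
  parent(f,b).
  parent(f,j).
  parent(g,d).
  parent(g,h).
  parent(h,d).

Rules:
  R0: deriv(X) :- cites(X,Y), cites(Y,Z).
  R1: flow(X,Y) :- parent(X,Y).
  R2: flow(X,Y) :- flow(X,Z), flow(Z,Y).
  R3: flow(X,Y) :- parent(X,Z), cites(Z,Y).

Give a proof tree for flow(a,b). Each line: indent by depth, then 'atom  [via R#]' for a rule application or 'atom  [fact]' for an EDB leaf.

round 1: derive flow(a,a) via R1 from parent(a,a)
round 1: derive flow(a,g) via R1 from parent(a,g)
round 1: derive flow(a,j) via R1 from parent(a,j)
round 1: derive flow(b,d) via R1 from parent(b,d)
round 1: derive flow(b,g) via R1 from parent(b,g)
round 1: derive flow(b,j) via R1 from parent(b,j)
round 1: derive flow(d,d) via R1 from parent(d,d)
round 1: derive flow(d,g) via R1 from parent(d,g)
round 1: derive flow(d,j) via R1 from parent(d,j)
round 1: derive flow(f,b) via R1 from parent(f,b)
round 1: derive flow(f,j) via R1 from parent(f,j)
round 1: derive flow(g,d) via R1 from parent(g,d)
round 1: derive flow(g,h) via R1 from parent(g,h)
round 1: derive flow(h,d) via R1 from parent(h,d)
round 1: derive flow(a,f) via R3 from parent(a,a), cites(a,f)
round 1: derive flow(a,h) via R3 from parent(a,a), cites(a,h)
round 1: derive flow(b,b) via R3 from parent(b,d), cites(d,b)
round 1: derive flow(b,f) via R3 from parent(b,d), cites(d,f)
round 1: derive flow(d,b) via R3 from parent(d,d), cites(d,b)
round 1: derive flow(d,f) via R3 from parent(d,d), cites(d,f)
round 1: derive flow(f,d) via R3 from parent(f,b), cites(b,d)
round 1: derive flow(g,b) via R3 from parent(g,d), cites(d,b)
round 1: derive flow(g,f) via R3 from parent(g,d), cites(d,f)
round 1: derive flow(g,j) via R3 from parent(g,d), cites(d,j)
round 1: derive flow(h,b) via R3 from parent(h,d), cites(d,b)
round 1: derive flow(h,f) via R3 from parent(h,d), cites(d,f)
round 1: derive flow(h,j) via R3 from parent(h,d), cites(d,j)
round 2: derive flow(a,b) via R2 from flow(a,f), flow(f,b)
round 2: derive flow(a,d) via R2 from flow(a,f), flow(f,d)
round 2: derive flow(b,h) via R2 from flow(b,g), flow(g,h)
round 2: derive flow(d,h) via R2 from flow(d,g), flow(g,h)
round 2: derive flow(f,f) via R2 from flow(f,b), flow(b,f)
round 2: derive flow(f,g) via R2 from flow(f,b), flow(b,g)
round 2: derive flow(g,g) via R2 from flow(g,b), flow(b,g)
round 2: derive flow(h,g) via R2 from flow(h,b), flow(b,g)
round 3: derive flow(f,h) via R2 from flow(f,b), flow(b,h)
round 3: derive flow(h,h) via R2 from flow(h,b), flow(b,h)

flow(a,b)  [via R2]
  flow(a,f)  [via R3]
    parent(a,a)  [fact]
    cites(a,f)  [fact]
  flow(f,b)  [via R1]
    parent(f,b)  [fact]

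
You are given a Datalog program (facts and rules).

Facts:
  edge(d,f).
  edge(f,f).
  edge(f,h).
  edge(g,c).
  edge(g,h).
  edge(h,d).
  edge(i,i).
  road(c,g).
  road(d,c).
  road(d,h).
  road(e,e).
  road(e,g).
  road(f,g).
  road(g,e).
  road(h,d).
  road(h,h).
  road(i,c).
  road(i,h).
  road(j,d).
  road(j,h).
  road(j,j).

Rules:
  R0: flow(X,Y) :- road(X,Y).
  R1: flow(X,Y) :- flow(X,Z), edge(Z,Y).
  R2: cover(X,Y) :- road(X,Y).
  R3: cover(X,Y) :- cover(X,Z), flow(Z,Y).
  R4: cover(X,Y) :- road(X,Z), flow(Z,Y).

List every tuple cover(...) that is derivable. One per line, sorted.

cover(c,c)
cover(c,d)
cover(c,e)
cover(c,f)
cover(c,g)
cover(c,h)
cover(d,c)
cover(d,d)
cover(d,e)
cover(d,f)
cover(d,g)
cover(d,h)
cover(e,c)
cover(e,d)
cover(e,e)
cover(e,f)
cover(e,g)
cover(e,h)
cover(f,c)
cover(f,d)
cover(f,e)
cover(f,f)
cover(f,g)
cover(f,h)
cover(g,c)
cover(g,d)
cover(g,e)
cover(g,f)
cover(g,g)
cover(g,h)
cover(h,c)
cover(h,d)
cover(h,e)
cover(h,f)
cover(h,g)
cover(h,h)
cover(i,c)
cover(i,d)
cover(i,e)
cover(i,f)
cover(i,g)
cover(i,h)
cover(j,c)
cover(j,d)
cover(j,e)
cover(j,f)
cover(j,g)
cover(j,h)
cover(j,j)

round 1: derive flow(c,g) via R0 from road(c,g)
round 1: derive flow(d,c) via R0 from road(d,c)
round 1: derive flow(d,h) via R0 from road(d,h)
round 1: derive flow(e,e) via R0 from road(e,e)
round 1: derive flow(e,g) via R0 from road(e,g)
round 1: derive flow(f,g) via R0 from road(f,g)
round 1: derive flow(g,e) via R0 from road(g,e)
round 1: derive flow(h,d) via R0 from road(h,d)
round 1: derive flow(h,h) via R0 from road(h,h)
round 1: derive flow(i,c) via R0 from road(i,c)
round 1: derive flow(i,h) via R0 from road(i,h)
round 1: derive flow(j,d) via R0 from road(j,d)
round 1: derive flow(j,h) via R0 from road(j,h)
round 1: derive flow(j,j) via R0 from road(j,j)
round 1: derive cover(c,g) via R2 from road(c,g)
round 1: derive cover(d,c) via R2 from road(d,c)
round 1: derive cover(d,h) via R2 from road(d,h)
round 1: derive cover(e,e) via R2 from road(e,e)
round 1: derive cover(e,g) via R2 from road(e,g)
round 1: derive cover(f,g) via R2 from road(f,g)
round 1: derive cover(g,e) via R2 from road(g,e)
round 1: derive cover(h,d) via R2 from road(h,d)
round 1: derive cover(h,h) via R2 from road(h,h)
round 1: derive cover(i,c) via R2 from road(i,c)
round 1: derive cover(i,h) via R2 from road(i,h)
round 1: derive cover(j,d) via R2 from road(j,d)
round 1: derive cover(j,h) via R2 from road(j,h)
round 1: derive cover(j,j) via R2 from road(j,j)
round 2: derive flow(c,c) via R1 from flow(c,g), edge(g,c)
round 2: derive flow(c,h) via R1 from flow(c,g), edge(g,h)
round 2: derive flow(d,d) via R1 from flow(d,h), edge(h,d)
round 2: derive flow(e,c) via R1 from flow(e,g), edge(g,c)
round 2: derive flow(e,h) via R1 from flow(e,g), edge(g,h)
round 2: derive flow(f,c) via R1 from flow(f,g), edge(g,c)
round 2: derive flow(f,h) via R1 from flow(f,g), edge(g,h)
round 2: derive flow(h,f) via R1 from flow(h,d), edge(d,f)
round 2: derive flow(i,d) via R1 from flow(i,h), edge(h,d)
round 2: derive flow(j,f) via R1 from flow(j,d), edge(d,f)
round 2: derive cover(c,e) via R3 from cover(c,g), flow(g,e)
round 2: derive cover(d,d) via R3 from cover(d,h), flow(h,d)
round 2: derive cover(d,g) via R3 from cover(d,c), flow(c,g)
round 2: derive cover(f,e) via R3 from cover(f,g), flow(g,e)
round 2: derive cover(g,g) via R3 from cover(g,e), flow(e,g)
round 2: derive cover(h,c) via R3 from cover(h,d), flow(d,c)
round 2: derive cover(i,d) via R3 from cover(i,h), flow(h,d)
round 2: derive cover(i,g) via R3 from cover(i,c), flow(c,g)
round 2: derive cover(j,c) via R3 from cover(j,d), flow(d,c)
round 3: derive flow(c,d) via R1 from flow(c,h), edge(h,d)
round 3: derive flow(d,f) via R1 from flow(d,d), edge(d,f)
round 3: derive flow(e,d) via R1 from flow(e,h), edge(h,d)
round 3: derive flow(f,d) via R1 from flow(f,h), edge(h,d)
round 3: derive flow(i,f) via R1 from flow(i,d), edge(d,f)
round 3: derive cover(c,c) via R3 from cover(c,e), flow(e,c)
round 3: derive cover(c,h) via R3 from cover(c,e), flow(e,h)
round 3: derive cover(d,e) via R3 from cover(d,g), flow(g,e)
round 3: derive cover(d,f) via R3 from cover(d,h), flow(h,f)
round 3: derive cover(e,c) via R3 from cover(e,e), flow(e,c)
round 3: derive cover(e,h) via R3 from cover(e,e), flow(e,h)
round 3: derive cover(f,c) via R3 from cover(f,e), flow(e,c)
round 3: derive cover(f,h) via R3 from cover(f,e), flow(e,h)
round 3: derive cover(g,c) via R3 from cover(g,e), flow(e,c)
round 3: derive cover(g,h) via R3 from cover(g,e), flow(e,h)
round 3: derive cover(h,f) via R3 from cover(h,h), flow(h,f)
round 3: derive cover(h,g) via R3 from cover(h,c), flow(c,g)
round 3: derive cover(i,e) via R3 from cover(i,g), flow(g,e)
round 3: derive cover(i,f) via R3 from cover(i,h), flow(h,f)
round 3: derive cover(j,f) via R3 from cover(j,h), flow(h,f)
round 3: derive cover(j,g) via R3 from cover(j,c), flow(c,g)
round 4: derive flow(c,f) via R1 from flow(c,d), edge(d,f)
round 4: derive flow(e,f) via R1 from flow(e,d), edge(d,f)
round 4: derive flow(f,f) via R1 from flow(f,d), edge(d,f)
round 4: derive cover(c,d) via R3 from cover(c,c), flow(c,d)
round 4: derive cover(c,f) via R3 from cover(c,h), flow(h,f)
round 4: derive cover(e,d) via R3 from cover(e,c), flow(c,d)
round 4: derive cover(e,f) via R3 from cover(e,h), flow(h,f)
round 4: derive cover(f,d) via R3 from cover(f,c), flow(c,d)
round 4: derive cover(f,f) via R3 from cover(f,h), flow(h,f)
round 4: derive cover(g,d) via R3 from cover(g,c), flow(c,d)
round 4: derive cover(g,f) via R3 from cover(g,h), flow(h,f)
round 4: derive cover(h,e) via R3 from cover(h,g), flow(g,e)
round 4: derive cover(j,e) via R3 from cover(j,g), flow(g,e)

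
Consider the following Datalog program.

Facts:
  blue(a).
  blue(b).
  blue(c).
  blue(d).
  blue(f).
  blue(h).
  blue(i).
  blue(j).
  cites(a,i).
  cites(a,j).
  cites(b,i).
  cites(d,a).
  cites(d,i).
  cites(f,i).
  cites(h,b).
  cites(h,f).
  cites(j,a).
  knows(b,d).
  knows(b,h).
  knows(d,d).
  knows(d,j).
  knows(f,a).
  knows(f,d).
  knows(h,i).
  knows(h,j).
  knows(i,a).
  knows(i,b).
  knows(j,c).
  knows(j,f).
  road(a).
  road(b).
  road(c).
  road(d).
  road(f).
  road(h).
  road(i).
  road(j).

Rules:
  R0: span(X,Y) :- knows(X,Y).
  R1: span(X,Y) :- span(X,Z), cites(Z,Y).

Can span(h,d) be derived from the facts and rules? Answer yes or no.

no

round 1: derive span(b,d) via R0 from knows(b,d)
round 1: derive span(b,h) via R0 from knows(b,h)
round 1: derive span(d,d) via R0 from knows(d,d)
round 1: derive span(d,j) via R0 from knows(d,j)
round 1: derive span(f,a) via R0 from knows(f,a)
round 1: derive span(f,d) via R0 from knows(f,d)
round 1: derive span(h,i) via R0 from knows(h,i)
round 1: derive span(h,j) via R0 from knows(h,j)
round 1: derive span(i,a) via R0 from knows(i,a)
round 1: derive span(i,b) via R0 from knows(i,b)
round 1: derive span(j,c) via R0 from knows(j,c)
round 1: derive span(j,f) via R0 from knows(j,f)
round 2: derive span(b,a) via R1 from span(b,d), cites(d,a)
round 2: derive span(b,b) via R1 from span(b,h), cites(h,b)
round 2: derive span(b,f) via R1 from span(b,h), cites(h,f)
round 2: derive span(b,i) via R1 from span(b,d), cites(d,i)
round 2: derive span(d,a) via R1 from span(d,d), cites(d,a)
round 2: derive span(d,i) via R1 from span(d,d), cites(d,i)
round 2: derive span(f,i) via R1 from span(f,a), cites(a,i)
round 2: derive span(f,j) via R1 from span(f,a), cites(a,j)
round 2: derive span(h,a) via R1 from span(h,j), cites(j,a)
round 2: derive span(i,i) via R1 from span(i,a), cites(a,i)
round 2: derive span(i,j) via R1 from span(i,a), cites(a,j)
round 2: derive span(j,i) via R1 from span(j,f), cites(f,i)
round 3: derive span(b,j) via R1 from span(b,a), cites(a,j)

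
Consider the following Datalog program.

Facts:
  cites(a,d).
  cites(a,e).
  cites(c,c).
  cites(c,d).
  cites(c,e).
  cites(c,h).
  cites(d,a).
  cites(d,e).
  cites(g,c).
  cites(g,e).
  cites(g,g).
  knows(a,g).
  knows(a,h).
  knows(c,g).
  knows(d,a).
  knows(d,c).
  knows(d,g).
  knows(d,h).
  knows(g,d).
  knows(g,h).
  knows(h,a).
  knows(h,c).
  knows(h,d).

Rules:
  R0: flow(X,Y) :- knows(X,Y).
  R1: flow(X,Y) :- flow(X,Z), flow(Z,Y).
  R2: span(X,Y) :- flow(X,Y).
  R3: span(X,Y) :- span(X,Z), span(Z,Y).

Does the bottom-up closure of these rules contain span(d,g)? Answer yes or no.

yes

round 1: derive flow(a,g) via R0 from knows(a,g)
round 1: derive flow(a,h) via R0 from knows(a,h)
round 1: derive flow(c,g) via R0 from knows(c,g)
round 1: derive flow(d,a) via R0 from knows(d,a)
round 1: derive flow(d,c) via R0 from knows(d,c)
round 1: derive flow(d,g) via R0 from knows(d,g)
round 1: derive flow(d,h) via R0 from knows(d,h)
round 1: derive flow(g,d) via R0 from knows(g,d)
round 1: derive flow(g,h) via R0 from knows(g,h)
round 1: derive flow(h,a) via R0 from knows(h,a)
round 1: derive flow(h,c) via R0 from knows(h,c)
round 1: derive flow(h,d) via R0 from knows(h,d)
round 2: derive flow(a,a) via R1 from flow(a,h), flow(h,a)
round 2: derive flow(a,c) via R1 from flow(a,h), flow(h,c)
round 2: derive flow(a,d) via R1 from flow(a,g), flow(g,d)
round 2: derive flow(c,d) via R1 from flow(c,g), flow(g,d)
round 2: derive flow(c,h) via R1 from flow(c,g), flow(g,h)
round 2: derive flow(d,d) via R1 from flow(d,g), flow(g,d)
round 2: derive flow(g,a) via R1 from flow(g,d), flow(d,a)
round 2: derive flow(g,c) via R1 from flow(g,d), flow(d,c)
round 2: derive flow(g,g) via R1 from flow(g,d), flow(d,g)
round 2: derive flow(h,g) via R1 from flow(h,a), flow(a,g)
round 2: derive flow(h,h) via R1 from flow(h,a), flow(a,h)
round 2: derive span(a,g) via R2 from flow(a,g)
round 2: derive span(a,h) via R2 from flow(a,h)
round 2: derive span(c,g) via R2 from flow(c,g)
round 2: derive span(d,a) via R2 from flow(d,a)
round 2: derive span(d,c) via R2 from flow(d,c)
round 2: derive span(d,g) via R2 from flow(d,g)
round 2: derive span(d,h) via R2 from flow(d,h)
round 2: derive span(g,d) via R2 from flow(g,d)
round 2: derive span(g,h) via R2 from flow(g,h)
round 2: derive span(h,a) via R2 from flow(h,a)
round 2: derive span(h,c) via R2 from flow(h,c)
round 2: derive span(h,d) via R2 from flow(h,d)
round 3: derive flow(c,a) via R1 from flow(c,d), flow(d,a)
round 3: derive flow(c,c) via R1 from flow(c,d), flow(d,c)
round 3: derive span(a,a) via R2 from flow(a,a)
round 3: derive span(a,c) via R2 from flow(a,c)
round 3: derive span(a,d) via R2 from flow(a,d)
round 3: derive span(c,d) via R2 from flow(c,d)
round 3: derive span(c,h) via R2 from flow(c,h)
round 3: derive span(d,d) via R2 from flow(d,d)
round 3: derive span(g,a) via R2 from flow(g,a)
round 3: derive span(g,c) via R2 from flow(g,c)
round 3: derive span(g,g) via R2 from flow(g,g)
round 3: derive span(h,g) via R2 from flow(h,g)
round 3: derive span(h,h) via R2 from flow(h,h)
round 4: derive span(c,a) via R2 from flow(c,a)
round 4: derive span(c,c) via R2 from flow(c,c)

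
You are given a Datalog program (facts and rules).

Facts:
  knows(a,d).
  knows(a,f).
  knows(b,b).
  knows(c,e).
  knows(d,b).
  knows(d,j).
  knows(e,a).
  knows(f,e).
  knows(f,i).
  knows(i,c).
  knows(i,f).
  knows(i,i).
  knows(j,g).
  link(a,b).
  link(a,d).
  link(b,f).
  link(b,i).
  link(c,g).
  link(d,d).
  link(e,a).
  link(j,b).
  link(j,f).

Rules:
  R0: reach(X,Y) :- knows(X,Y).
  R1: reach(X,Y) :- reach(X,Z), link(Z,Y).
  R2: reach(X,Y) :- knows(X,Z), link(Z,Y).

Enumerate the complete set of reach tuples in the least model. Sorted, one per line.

round 1: derive reach(a,d) via R0 from knows(a,d)
round 1: derive reach(a,f) via R0 from knows(a,f)
round 1: derive reach(b,b) via R0 from knows(b,b)
round 1: derive reach(c,e) via R0 from knows(c,e)
round 1: derive reach(d,b) via R0 from knows(d,b)
round 1: derive reach(d,j) via R0 from knows(d,j)
round 1: derive reach(e,a) via R0 from knows(e,a)
round 1: derive reach(f,e) via R0 from knows(f,e)
round 1: derive reach(f,i) via R0 from knows(f,i)
round 1: derive reach(i,c) via R0 from knows(i,c)
round 1: derive reach(i,f) via R0 from knows(i,f)
round 1: derive reach(i,i) via R0 from knows(i,i)
round 1: derive reach(j,g) via R0 from knows(j,g)
round 1: derive reach(b,f) via R2 from knows(b,b), link(b,f)
round 1: derive reach(b,i) via R2 from knows(b,b), link(b,i)
round 1: derive reach(c,a) via R2 from knows(c,e), link(e,a)
round 1: derive reach(d,f) via R2 from knows(d,b), link(b,f)
round 1: derive reach(d,i) via R2 from knows(d,b), link(b,i)
round 1: derive reach(e,b) via R2 from knows(e,a), link(a,b)
round 1: derive reach(e,d) via R2 from knows(e,a), link(a,d)
round 1: derive reach(f,a) via R2 from knows(f,e), link(e,a)
round 1: derive reach(i,g) via R2 from knows(i,c), link(c,g)
round 2: derive reach(c,b) via R1 from reach(c,a), link(a,b)
round 2: derive reach(c,d) via R1 from reach(c,a), link(a,d)
round 2: derive reach(e,f) via R1 from reach(e,b), link(b,f)
round 2: derive reach(e,i) via R1 from reach(e,b), link(b,i)
round 2: derive reach(f,b) via R1 from reach(f,a), link(a,b)
round 2: derive reach(f,d) via R1 from reach(f,a), link(a,d)
round 3: derive reach(c,f) via R1 from reach(c,b), link(b,f)
round 3: derive reach(c,i) via R1 from reach(c,b), link(b,i)
round 3: derive reach(f,f) via R1 from reach(f,b), link(b,f)

reach(a,d)
reach(a,f)
reach(b,b)
reach(b,f)
reach(b,i)
reach(c,a)
reach(c,b)
reach(c,d)
reach(c,e)
reach(c,f)
reach(c,i)
reach(d,b)
reach(d,f)
reach(d,i)
reach(d,j)
reach(e,a)
reach(e,b)
reach(e,d)
reach(e,f)
reach(e,i)
reach(f,a)
reach(f,b)
reach(f,d)
reach(f,e)
reach(f,f)
reach(f,i)
reach(i,c)
reach(i,f)
reach(i,g)
reach(i,i)
reach(j,g)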